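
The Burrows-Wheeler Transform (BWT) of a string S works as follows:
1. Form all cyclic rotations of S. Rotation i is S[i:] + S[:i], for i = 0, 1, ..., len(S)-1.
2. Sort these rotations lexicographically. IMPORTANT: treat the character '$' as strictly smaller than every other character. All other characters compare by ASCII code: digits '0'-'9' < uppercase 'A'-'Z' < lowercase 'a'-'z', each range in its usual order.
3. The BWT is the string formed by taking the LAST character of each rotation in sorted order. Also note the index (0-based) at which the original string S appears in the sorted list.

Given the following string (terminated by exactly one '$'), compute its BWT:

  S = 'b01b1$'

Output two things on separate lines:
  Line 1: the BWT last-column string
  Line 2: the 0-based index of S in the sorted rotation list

Answer: 1bb0$1
4

Derivation:
All 6 rotations (rotation i = S[i:]+S[:i]):
  rot[0] = b01b1$
  rot[1] = 01b1$b
  rot[2] = 1b1$b0
  rot[3] = b1$b01
  rot[4] = 1$b01b
  rot[5] = $b01b1
Sorted (with $ < everything):
  sorted[0] = $b01b1  (last char: '1')
  sorted[1] = 01b1$b  (last char: 'b')
  sorted[2] = 1$b01b  (last char: 'b')
  sorted[3] = 1b1$b0  (last char: '0')
  sorted[4] = b01b1$  (last char: '$')
  sorted[5] = b1$b01  (last char: '1')
Last column: 1bb0$1
Original string S is at sorted index 4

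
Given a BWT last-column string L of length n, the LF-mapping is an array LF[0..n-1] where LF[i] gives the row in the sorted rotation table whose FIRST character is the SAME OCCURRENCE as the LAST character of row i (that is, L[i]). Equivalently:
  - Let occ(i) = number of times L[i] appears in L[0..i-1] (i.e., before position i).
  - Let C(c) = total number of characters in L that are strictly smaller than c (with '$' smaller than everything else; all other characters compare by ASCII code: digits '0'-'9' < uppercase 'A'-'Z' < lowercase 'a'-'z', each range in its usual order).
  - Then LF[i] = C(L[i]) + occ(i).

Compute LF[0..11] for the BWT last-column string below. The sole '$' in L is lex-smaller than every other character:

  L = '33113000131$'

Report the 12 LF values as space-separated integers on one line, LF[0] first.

Answer: 8 9 4 5 10 1 2 3 6 11 7 0

Derivation:
Char counts: '$':1, '0':3, '1':4, '3':4
C (first-col start): C('$')=0, C('0')=1, C('1')=4, C('3')=8
L[0]='3': occ=0, LF[0]=C('3')+0=8+0=8
L[1]='3': occ=1, LF[1]=C('3')+1=8+1=9
L[2]='1': occ=0, LF[2]=C('1')+0=4+0=4
L[3]='1': occ=1, LF[3]=C('1')+1=4+1=5
L[4]='3': occ=2, LF[4]=C('3')+2=8+2=10
L[5]='0': occ=0, LF[5]=C('0')+0=1+0=1
L[6]='0': occ=1, LF[6]=C('0')+1=1+1=2
L[7]='0': occ=2, LF[7]=C('0')+2=1+2=3
L[8]='1': occ=2, LF[8]=C('1')+2=4+2=6
L[9]='3': occ=3, LF[9]=C('3')+3=8+3=11
L[10]='1': occ=3, LF[10]=C('1')+3=4+3=7
L[11]='$': occ=0, LF[11]=C('$')+0=0+0=0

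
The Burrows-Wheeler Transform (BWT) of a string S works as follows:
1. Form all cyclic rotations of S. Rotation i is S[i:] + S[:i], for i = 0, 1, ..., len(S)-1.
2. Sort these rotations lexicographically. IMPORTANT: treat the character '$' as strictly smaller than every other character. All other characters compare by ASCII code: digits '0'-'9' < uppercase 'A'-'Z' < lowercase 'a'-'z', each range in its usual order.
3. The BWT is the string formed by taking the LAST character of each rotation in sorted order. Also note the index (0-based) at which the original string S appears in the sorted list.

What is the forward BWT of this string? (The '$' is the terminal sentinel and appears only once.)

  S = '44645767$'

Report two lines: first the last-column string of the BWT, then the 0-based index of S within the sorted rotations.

Answer: 7$6444765
1

Derivation:
All 9 rotations (rotation i = S[i:]+S[:i]):
  rot[0] = 44645767$
  rot[1] = 4645767$4
  rot[2] = 645767$44
  rot[3] = 45767$446
  rot[4] = 5767$4464
  rot[5] = 767$44645
  rot[6] = 67$446457
  rot[7] = 7$4464576
  rot[8] = $44645767
Sorted (with $ < everything):
  sorted[0] = $44645767  (last char: '7')
  sorted[1] = 44645767$  (last char: '$')
  sorted[2] = 45767$446  (last char: '6')
  sorted[3] = 4645767$4  (last char: '4')
  sorted[4] = 5767$4464  (last char: '4')
  sorted[5] = 645767$44  (last char: '4')
  sorted[6] = 67$446457  (last char: '7')
  sorted[7] = 7$4464576  (last char: '6')
  sorted[8] = 767$44645  (last char: '5')
Last column: 7$6444765
Original string S is at sorted index 1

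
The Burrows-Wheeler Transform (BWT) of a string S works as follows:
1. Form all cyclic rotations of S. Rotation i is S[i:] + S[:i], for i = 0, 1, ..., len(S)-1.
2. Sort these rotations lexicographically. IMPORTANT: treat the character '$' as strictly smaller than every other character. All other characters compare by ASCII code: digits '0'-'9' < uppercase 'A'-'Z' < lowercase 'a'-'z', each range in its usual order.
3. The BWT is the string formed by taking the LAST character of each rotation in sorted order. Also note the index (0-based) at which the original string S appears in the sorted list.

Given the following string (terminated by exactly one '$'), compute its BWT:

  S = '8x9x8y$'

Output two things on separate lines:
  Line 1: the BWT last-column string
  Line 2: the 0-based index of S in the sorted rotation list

All 7 rotations (rotation i = S[i:]+S[:i]):
  rot[0] = 8x9x8y$
  rot[1] = x9x8y$8
  rot[2] = 9x8y$8x
  rot[3] = x8y$8x9
  rot[4] = 8y$8x9x
  rot[5] = y$8x9x8
  rot[6] = $8x9x8y
Sorted (with $ < everything):
  sorted[0] = $8x9x8y  (last char: 'y')
  sorted[1] = 8x9x8y$  (last char: '$')
  sorted[2] = 8y$8x9x  (last char: 'x')
  sorted[3] = 9x8y$8x  (last char: 'x')
  sorted[4] = x8y$8x9  (last char: '9')
  sorted[5] = x9x8y$8  (last char: '8')
  sorted[6] = y$8x9x8  (last char: '8')
Last column: y$xx988
Original string S is at sorted index 1

Answer: y$xx988
1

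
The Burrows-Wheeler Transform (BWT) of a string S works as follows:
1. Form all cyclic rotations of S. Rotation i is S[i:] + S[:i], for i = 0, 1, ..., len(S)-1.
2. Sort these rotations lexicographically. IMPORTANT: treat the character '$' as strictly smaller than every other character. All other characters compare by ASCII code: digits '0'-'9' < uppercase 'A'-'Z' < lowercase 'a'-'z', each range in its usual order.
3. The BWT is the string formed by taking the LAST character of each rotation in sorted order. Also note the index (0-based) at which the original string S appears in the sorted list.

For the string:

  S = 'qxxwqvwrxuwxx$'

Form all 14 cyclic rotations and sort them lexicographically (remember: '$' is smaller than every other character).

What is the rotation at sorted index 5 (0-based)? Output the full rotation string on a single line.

All 14 rotations (rotation i = S[i:]+S[:i]):
  rot[0] = qxxwqvwrxuwxx$
  rot[1] = xxwqvwrxuwxx$q
  rot[2] = xwqvwrxuwxx$qx
  rot[3] = wqvwrxuwxx$qxx
  rot[4] = qvwrxuwxx$qxxw
  rot[5] = vwrxuwxx$qxxwq
  rot[6] = wrxuwxx$qxxwqv
  rot[7] = rxuwxx$qxxwqvw
  rot[8] = xuwxx$qxxwqvwr
  rot[9] = uwxx$qxxwqvwrx
  rot[10] = wxx$qxxwqvwrxu
  rot[11] = xx$qxxwqvwrxuw
  rot[12] = x$qxxwqvwrxuwx
  rot[13] = $qxxwqvwrxuwxx
Sorted (with $ < everything):
  sorted[0] = $qxxwqvwrxuwxx
  sorted[1] = qvwrxuwxx$qxxw
  sorted[2] = qxxwqvwrxuwxx$
  sorted[3] = rxuwxx$qxxwqvw
  sorted[4] = uwxx$qxxwqvwrx
  sorted[5] = vwrxuwxx$qxxwq
  sorted[6] = wqvwrxuwxx$qxx
  sorted[7] = wrxuwxx$qxxwqv
  sorted[8] = wxx$qxxwqvwrxu
  sorted[9] = x$qxxwqvwrxuwx
  sorted[10] = xuwxx$qxxwqvwr
  sorted[11] = xwqvwrxuwxx$qx
  sorted[12] = xx$qxxwqvwrxuw
  sorted[13] = xxwqvwrxuwxx$q
sorted[5] = vwrxuwxx$qxxwq

Answer: vwrxuwxx$qxxwq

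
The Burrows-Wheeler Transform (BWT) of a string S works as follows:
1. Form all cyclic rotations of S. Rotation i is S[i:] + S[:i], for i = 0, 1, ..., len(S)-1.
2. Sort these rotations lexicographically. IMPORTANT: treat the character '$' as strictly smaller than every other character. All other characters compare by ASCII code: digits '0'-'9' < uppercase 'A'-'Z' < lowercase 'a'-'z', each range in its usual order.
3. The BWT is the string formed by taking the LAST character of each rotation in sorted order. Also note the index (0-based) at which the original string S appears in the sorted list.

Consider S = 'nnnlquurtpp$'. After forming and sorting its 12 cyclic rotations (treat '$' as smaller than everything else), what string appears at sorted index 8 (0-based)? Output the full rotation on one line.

All 12 rotations (rotation i = S[i:]+S[:i]):
  rot[0] = nnnlquurtpp$
  rot[1] = nnlquurtpp$n
  rot[2] = nlquurtpp$nn
  rot[3] = lquurtpp$nnn
  rot[4] = quurtpp$nnnl
  rot[5] = uurtpp$nnnlq
  rot[6] = urtpp$nnnlqu
  rot[7] = rtpp$nnnlquu
  rot[8] = tpp$nnnlquur
  rot[9] = pp$nnnlquurt
  rot[10] = p$nnnlquurtp
  rot[11] = $nnnlquurtpp
Sorted (with $ < everything):
  sorted[0] = $nnnlquurtpp
  sorted[1] = lquurtpp$nnn
  sorted[2] = nlquurtpp$nn
  sorted[3] = nnlquurtpp$n
  sorted[4] = nnnlquurtpp$
  sorted[5] = p$nnnlquurtp
  sorted[6] = pp$nnnlquurt
  sorted[7] = quurtpp$nnnl
  sorted[8] = rtpp$nnnlquu
  sorted[9] = tpp$nnnlquur
  sorted[10] = urtpp$nnnlqu
  sorted[11] = uurtpp$nnnlq
sorted[8] = rtpp$nnnlquu

Answer: rtpp$nnnlquu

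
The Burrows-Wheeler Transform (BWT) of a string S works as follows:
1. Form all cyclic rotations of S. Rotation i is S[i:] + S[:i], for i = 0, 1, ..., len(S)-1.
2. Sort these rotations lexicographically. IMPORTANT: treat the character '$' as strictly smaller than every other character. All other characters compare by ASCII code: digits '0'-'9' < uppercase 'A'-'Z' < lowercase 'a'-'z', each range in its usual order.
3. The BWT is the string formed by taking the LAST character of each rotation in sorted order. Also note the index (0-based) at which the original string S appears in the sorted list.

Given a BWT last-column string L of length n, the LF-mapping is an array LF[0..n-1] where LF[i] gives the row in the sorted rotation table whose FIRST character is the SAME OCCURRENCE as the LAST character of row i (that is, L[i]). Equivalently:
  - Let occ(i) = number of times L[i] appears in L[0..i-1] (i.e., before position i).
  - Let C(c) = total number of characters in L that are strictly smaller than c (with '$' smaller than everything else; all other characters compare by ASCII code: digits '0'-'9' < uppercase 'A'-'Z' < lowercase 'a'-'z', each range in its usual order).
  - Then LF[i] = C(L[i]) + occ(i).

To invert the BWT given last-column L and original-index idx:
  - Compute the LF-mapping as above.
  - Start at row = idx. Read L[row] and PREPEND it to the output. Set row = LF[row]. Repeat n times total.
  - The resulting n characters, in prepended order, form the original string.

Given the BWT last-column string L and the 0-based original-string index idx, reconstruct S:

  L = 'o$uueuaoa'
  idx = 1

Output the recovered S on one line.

LF mapping: 4 0 6 7 3 8 1 5 2
Walk LF starting at row 1, prepending L[row]:
  step 1: row=1, L[1]='$', prepend. Next row=LF[1]=0
  step 2: row=0, L[0]='o', prepend. Next row=LF[0]=4
  step 3: row=4, L[4]='e', prepend. Next row=LF[4]=3
  step 4: row=3, L[3]='u', prepend. Next row=LF[3]=7
  step 5: row=7, L[7]='o', prepend. Next row=LF[7]=5
  step 6: row=5, L[5]='u', prepend. Next row=LF[5]=8
  step 7: row=8, L[8]='a', prepend. Next row=LF[8]=2
  step 8: row=2, L[2]='u', prepend. Next row=LF[2]=6
  step 9: row=6, L[6]='a', prepend. Next row=LF[6]=1
Reversed output: auauoueo$

Answer: auauoueo$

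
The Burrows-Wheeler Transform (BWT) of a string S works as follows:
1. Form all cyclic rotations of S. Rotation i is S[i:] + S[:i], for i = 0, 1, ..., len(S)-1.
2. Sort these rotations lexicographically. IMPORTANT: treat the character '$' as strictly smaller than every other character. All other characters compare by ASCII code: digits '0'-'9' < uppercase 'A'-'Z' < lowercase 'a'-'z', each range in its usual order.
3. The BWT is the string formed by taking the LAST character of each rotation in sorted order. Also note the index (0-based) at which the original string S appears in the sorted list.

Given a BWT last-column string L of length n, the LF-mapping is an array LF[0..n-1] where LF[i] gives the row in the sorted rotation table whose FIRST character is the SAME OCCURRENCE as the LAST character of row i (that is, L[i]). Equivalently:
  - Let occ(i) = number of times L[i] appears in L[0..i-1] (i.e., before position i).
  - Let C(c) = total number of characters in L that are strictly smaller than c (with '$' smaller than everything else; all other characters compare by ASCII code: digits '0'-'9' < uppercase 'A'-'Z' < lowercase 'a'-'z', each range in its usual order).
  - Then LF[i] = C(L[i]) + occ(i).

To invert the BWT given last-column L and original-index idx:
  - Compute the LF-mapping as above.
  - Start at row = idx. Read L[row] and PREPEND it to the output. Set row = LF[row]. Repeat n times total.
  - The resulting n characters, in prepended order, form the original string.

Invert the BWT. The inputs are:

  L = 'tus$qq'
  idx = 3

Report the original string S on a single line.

LF mapping: 4 5 3 0 1 2
Walk LF starting at row 3, prepending L[row]:
  step 1: row=3, L[3]='$', prepend. Next row=LF[3]=0
  step 2: row=0, L[0]='t', prepend. Next row=LF[0]=4
  step 3: row=4, L[4]='q', prepend. Next row=LF[4]=1
  step 4: row=1, L[1]='u', prepend. Next row=LF[1]=5
  step 5: row=5, L[5]='q', prepend. Next row=LF[5]=2
  step 6: row=2, L[2]='s', prepend. Next row=LF[2]=3
Reversed output: squqt$

Answer: squqt$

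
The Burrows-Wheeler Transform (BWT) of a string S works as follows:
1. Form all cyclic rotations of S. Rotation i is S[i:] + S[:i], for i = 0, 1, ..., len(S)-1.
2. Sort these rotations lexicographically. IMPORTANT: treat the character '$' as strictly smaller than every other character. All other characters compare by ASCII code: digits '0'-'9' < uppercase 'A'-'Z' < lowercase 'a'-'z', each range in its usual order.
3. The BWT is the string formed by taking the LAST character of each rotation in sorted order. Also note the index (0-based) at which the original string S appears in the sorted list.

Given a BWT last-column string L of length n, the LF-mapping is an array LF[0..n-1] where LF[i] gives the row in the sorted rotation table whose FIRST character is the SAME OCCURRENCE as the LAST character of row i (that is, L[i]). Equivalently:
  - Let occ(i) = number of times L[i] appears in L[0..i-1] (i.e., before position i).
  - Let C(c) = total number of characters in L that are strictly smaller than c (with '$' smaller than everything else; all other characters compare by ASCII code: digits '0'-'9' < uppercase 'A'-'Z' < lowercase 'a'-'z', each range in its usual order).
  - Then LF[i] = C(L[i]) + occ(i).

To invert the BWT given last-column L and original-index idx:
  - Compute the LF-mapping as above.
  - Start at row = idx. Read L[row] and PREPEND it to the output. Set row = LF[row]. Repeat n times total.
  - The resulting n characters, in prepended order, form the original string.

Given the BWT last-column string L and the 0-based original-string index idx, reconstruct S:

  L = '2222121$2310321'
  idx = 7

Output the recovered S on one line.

LF mapping: 6 7 8 9 2 10 3 0 11 13 4 1 14 12 5
Walk LF starting at row 7, prepending L[row]:
  step 1: row=7, L[7]='$', prepend. Next row=LF[7]=0
  step 2: row=0, L[0]='2', prepend. Next row=LF[0]=6
  step 3: row=6, L[6]='1', prepend. Next row=LF[6]=3
  step 4: row=3, L[3]='2', prepend. Next row=LF[3]=9
  step 5: row=9, L[9]='3', prepend. Next row=LF[9]=13
  step 6: row=13, L[13]='2', prepend. Next row=LF[13]=12
  step 7: row=12, L[12]='3', prepend. Next row=LF[12]=14
  step 8: row=14, L[14]='1', prepend. Next row=LF[14]=5
  step 9: row=5, L[5]='2', prepend. Next row=LF[5]=10
  step 10: row=10, L[10]='1', prepend. Next row=LF[10]=4
  step 11: row=4, L[4]='1', prepend. Next row=LF[4]=2
  step 12: row=2, L[2]='2', prepend. Next row=LF[2]=8
  step 13: row=8, L[8]='2', prepend. Next row=LF[8]=11
  step 14: row=11, L[11]='0', prepend. Next row=LF[11]=1
  step 15: row=1, L[1]='2', prepend. Next row=LF[1]=7
Reversed output: 20221121323212$

Answer: 20221121323212$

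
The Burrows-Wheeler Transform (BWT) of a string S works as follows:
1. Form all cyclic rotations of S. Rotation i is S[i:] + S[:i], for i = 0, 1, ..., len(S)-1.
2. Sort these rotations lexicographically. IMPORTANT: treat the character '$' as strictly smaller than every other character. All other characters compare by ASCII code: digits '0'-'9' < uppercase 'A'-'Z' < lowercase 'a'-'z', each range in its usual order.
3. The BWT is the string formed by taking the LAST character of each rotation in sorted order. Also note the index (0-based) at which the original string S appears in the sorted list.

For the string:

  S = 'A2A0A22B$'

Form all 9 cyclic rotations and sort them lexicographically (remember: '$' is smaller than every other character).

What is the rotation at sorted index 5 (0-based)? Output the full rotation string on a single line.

All 9 rotations (rotation i = S[i:]+S[:i]):
  rot[0] = A2A0A22B$
  rot[1] = 2A0A22B$A
  rot[2] = A0A22B$A2
  rot[3] = 0A22B$A2A
  rot[4] = A22B$A2A0
  rot[5] = 22B$A2A0A
  rot[6] = 2B$A2A0A2
  rot[7] = B$A2A0A22
  rot[8] = $A2A0A22B
Sorted (with $ < everything):
  sorted[0] = $A2A0A22B
  sorted[1] = 0A22B$A2A
  sorted[2] = 22B$A2A0A
  sorted[3] = 2A0A22B$A
  sorted[4] = 2B$A2A0A2
  sorted[5] = A0A22B$A2
  sorted[6] = A22B$A2A0
  sorted[7] = A2A0A22B$
  sorted[8] = B$A2A0A22
sorted[5] = A0A22B$A2

Answer: A0A22B$A2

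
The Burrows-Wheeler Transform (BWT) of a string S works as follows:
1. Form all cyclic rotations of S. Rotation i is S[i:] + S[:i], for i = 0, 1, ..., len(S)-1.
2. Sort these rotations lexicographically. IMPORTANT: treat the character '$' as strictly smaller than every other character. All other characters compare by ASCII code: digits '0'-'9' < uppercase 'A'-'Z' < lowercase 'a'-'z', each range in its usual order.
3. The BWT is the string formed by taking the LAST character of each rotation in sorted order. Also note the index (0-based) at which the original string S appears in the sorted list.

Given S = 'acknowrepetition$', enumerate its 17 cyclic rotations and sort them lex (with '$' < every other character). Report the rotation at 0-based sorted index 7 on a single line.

Answer: knowrepetition$ac

Derivation:
All 17 rotations (rotation i = S[i:]+S[:i]):
  rot[0] = acknowrepetition$
  rot[1] = cknowrepetition$a
  rot[2] = knowrepetition$ac
  rot[3] = nowrepetition$ack
  rot[4] = owrepetition$ackn
  rot[5] = wrepetition$ackno
  rot[6] = repetition$acknow
  rot[7] = epetition$acknowr
  rot[8] = petition$acknowre
  rot[9] = etition$acknowrep
  rot[10] = tition$acknowrepe
  rot[11] = ition$acknowrepet
  rot[12] = tion$acknowrepeti
  rot[13] = ion$acknowrepetit
  rot[14] = on$acknowrepetiti
  rot[15] = n$acknowrepetitio
  rot[16] = $acknowrepetition
Sorted (with $ < everything):
  sorted[0] = $acknowrepetition
  sorted[1] = acknowrepetition$
  sorted[2] = cknowrepetition$a
  sorted[3] = epetition$acknowr
  sorted[4] = etition$acknowrep
  sorted[5] = ion$acknowrepetit
  sorted[6] = ition$acknowrepet
  sorted[7] = knowrepetition$ac
  sorted[8] = n$acknowrepetitio
  sorted[9] = nowrepetition$ack
  sorted[10] = on$acknowrepetiti
  sorted[11] = owrepetition$ackn
  sorted[12] = petition$acknowre
  sorted[13] = repetition$acknow
  sorted[14] = tion$acknowrepeti
  sorted[15] = tition$acknowrepe
  sorted[16] = wrepetition$ackno
sorted[7] = knowrepetition$ac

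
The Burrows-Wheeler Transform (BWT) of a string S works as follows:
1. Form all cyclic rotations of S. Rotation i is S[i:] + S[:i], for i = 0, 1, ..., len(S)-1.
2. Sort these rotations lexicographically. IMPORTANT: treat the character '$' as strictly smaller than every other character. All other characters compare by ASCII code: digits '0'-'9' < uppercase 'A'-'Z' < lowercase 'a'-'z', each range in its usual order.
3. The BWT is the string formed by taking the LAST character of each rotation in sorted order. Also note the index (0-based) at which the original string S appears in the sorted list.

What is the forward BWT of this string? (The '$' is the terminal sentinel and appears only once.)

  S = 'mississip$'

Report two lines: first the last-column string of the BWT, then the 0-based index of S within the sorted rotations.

Answer: pssm$issii
4

Derivation:
All 10 rotations (rotation i = S[i:]+S[:i]):
  rot[0] = mississip$
  rot[1] = ississip$m
  rot[2] = ssissip$mi
  rot[3] = sissip$mis
  rot[4] = issip$miss
  rot[5] = ssip$missi
  rot[6] = sip$missis
  rot[7] = ip$mississ
  rot[8] = p$mississi
  rot[9] = $mississip
Sorted (with $ < everything):
  sorted[0] = $mississip  (last char: 'p')
  sorted[1] = ip$mississ  (last char: 's')
  sorted[2] = issip$miss  (last char: 's')
  sorted[3] = ississip$m  (last char: 'm')
  sorted[4] = mississip$  (last char: '$')
  sorted[5] = p$mississi  (last char: 'i')
  sorted[6] = sip$missis  (last char: 's')
  sorted[7] = sissip$mis  (last char: 's')
  sorted[8] = ssip$missi  (last char: 'i')
  sorted[9] = ssissip$mi  (last char: 'i')
Last column: pssm$issii
Original string S is at sorted index 4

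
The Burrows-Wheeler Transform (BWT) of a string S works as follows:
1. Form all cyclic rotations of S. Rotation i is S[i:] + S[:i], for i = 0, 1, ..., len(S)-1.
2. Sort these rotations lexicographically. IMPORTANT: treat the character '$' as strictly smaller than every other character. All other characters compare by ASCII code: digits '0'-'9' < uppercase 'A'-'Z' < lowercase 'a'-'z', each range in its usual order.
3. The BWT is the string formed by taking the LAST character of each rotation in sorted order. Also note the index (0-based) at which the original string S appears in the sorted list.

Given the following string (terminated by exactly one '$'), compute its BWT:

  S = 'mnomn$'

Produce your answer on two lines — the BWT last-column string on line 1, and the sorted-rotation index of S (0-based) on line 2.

All 6 rotations (rotation i = S[i:]+S[:i]):
  rot[0] = mnomn$
  rot[1] = nomn$m
  rot[2] = omn$mn
  rot[3] = mn$mno
  rot[4] = n$mnom
  rot[5] = $mnomn
Sorted (with $ < everything):
  sorted[0] = $mnomn  (last char: 'n')
  sorted[1] = mn$mno  (last char: 'o')
  sorted[2] = mnomn$  (last char: '$')
  sorted[3] = n$mnom  (last char: 'm')
  sorted[4] = nomn$m  (last char: 'm')
  sorted[5] = omn$mn  (last char: 'n')
Last column: no$mmn
Original string S is at sorted index 2

Answer: no$mmn
2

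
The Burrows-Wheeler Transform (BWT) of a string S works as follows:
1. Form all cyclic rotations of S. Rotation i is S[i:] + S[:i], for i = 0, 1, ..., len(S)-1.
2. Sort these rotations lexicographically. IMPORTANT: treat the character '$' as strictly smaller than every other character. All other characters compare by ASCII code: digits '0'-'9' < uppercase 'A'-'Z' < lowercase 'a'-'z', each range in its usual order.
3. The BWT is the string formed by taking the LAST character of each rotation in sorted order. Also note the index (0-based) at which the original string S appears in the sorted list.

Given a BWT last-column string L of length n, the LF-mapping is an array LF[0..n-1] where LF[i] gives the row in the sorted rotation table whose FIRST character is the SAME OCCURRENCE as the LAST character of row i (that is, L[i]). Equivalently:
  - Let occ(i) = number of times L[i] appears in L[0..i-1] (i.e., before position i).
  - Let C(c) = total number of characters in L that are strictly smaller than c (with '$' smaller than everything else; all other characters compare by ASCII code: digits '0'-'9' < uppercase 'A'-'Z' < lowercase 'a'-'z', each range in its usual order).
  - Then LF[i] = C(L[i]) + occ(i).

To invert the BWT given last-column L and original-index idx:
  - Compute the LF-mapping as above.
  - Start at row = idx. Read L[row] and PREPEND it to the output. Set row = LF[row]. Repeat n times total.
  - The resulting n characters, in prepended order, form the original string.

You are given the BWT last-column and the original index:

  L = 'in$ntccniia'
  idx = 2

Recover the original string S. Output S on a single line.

LF mapping: 4 7 0 8 10 2 3 9 5 6 1
Walk LF starting at row 2, prepending L[row]:
  step 1: row=2, L[2]='$', prepend. Next row=LF[2]=0
  step 2: row=0, L[0]='i', prepend. Next row=LF[0]=4
  step 3: row=4, L[4]='t', prepend. Next row=LF[4]=10
  step 4: row=10, L[10]='a', prepend. Next row=LF[10]=1
  step 5: row=1, L[1]='n', prepend. Next row=LF[1]=7
  step 6: row=7, L[7]='n', prepend. Next row=LF[7]=9
  step 7: row=9, L[9]='i', prepend. Next row=LF[9]=6
  step 8: row=6, L[6]='c', prepend. Next row=LF[6]=3
  step 9: row=3, L[3]='n', prepend. Next row=LF[3]=8
  step 10: row=8, L[8]='i', prepend. Next row=LF[8]=5
  step 11: row=5, L[5]='c', prepend. Next row=LF[5]=2
Reversed output: cincinnati$

Answer: cincinnati$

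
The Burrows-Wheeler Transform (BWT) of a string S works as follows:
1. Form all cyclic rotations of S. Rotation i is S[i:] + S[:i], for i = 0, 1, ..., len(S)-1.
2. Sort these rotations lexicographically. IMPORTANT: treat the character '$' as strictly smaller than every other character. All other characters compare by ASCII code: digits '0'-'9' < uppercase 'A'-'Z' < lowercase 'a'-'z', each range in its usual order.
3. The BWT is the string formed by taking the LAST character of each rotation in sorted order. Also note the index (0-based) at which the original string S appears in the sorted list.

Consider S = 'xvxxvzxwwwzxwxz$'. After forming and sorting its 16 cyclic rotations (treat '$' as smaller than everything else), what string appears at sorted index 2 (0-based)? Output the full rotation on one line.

All 16 rotations (rotation i = S[i:]+S[:i]):
  rot[0] = xvxxvzxwwwzxwxz$
  rot[1] = vxxvzxwwwzxwxz$x
  rot[2] = xxvzxwwwzxwxz$xv
  rot[3] = xvzxwwwzxwxz$xvx
  rot[4] = vzxwwwzxwxz$xvxx
  rot[5] = zxwwwzxwxz$xvxxv
  rot[6] = xwwwzxwxz$xvxxvz
  rot[7] = wwwzxwxz$xvxxvzx
  rot[8] = wwzxwxz$xvxxvzxw
  rot[9] = wzxwxz$xvxxvzxww
  rot[10] = zxwxz$xvxxvzxwww
  rot[11] = xwxz$xvxxvzxwwwz
  rot[12] = wxz$xvxxvzxwwwzx
  rot[13] = xz$xvxxvzxwwwzxw
  rot[14] = z$xvxxvzxwwwzxwx
  rot[15] = $xvxxvzxwwwzxwxz
Sorted (with $ < everything):
  sorted[0] = $xvxxvzxwwwzxwxz
  sorted[1] = vxxvzxwwwzxwxz$x
  sorted[2] = vzxwwwzxwxz$xvxx
  sorted[3] = wwwzxwxz$xvxxvzx
  sorted[4] = wwzxwxz$xvxxvzxw
  sorted[5] = wxz$xvxxvzxwwwzx
  sorted[6] = wzxwxz$xvxxvzxww
  sorted[7] = xvxxvzxwwwzxwxz$
  sorted[8] = xvzxwwwzxwxz$xvx
  sorted[9] = xwwwzxwxz$xvxxvz
  sorted[10] = xwxz$xvxxvzxwwwz
  sorted[11] = xxvzxwwwzxwxz$xv
  sorted[12] = xz$xvxxvzxwwwzxw
  sorted[13] = z$xvxxvzxwwwzxwx
  sorted[14] = zxwwwzxwxz$xvxxv
  sorted[15] = zxwxz$xvxxvzxwww
sorted[2] = vzxwwwzxwxz$xvxx

Answer: vzxwwwzxwxz$xvxx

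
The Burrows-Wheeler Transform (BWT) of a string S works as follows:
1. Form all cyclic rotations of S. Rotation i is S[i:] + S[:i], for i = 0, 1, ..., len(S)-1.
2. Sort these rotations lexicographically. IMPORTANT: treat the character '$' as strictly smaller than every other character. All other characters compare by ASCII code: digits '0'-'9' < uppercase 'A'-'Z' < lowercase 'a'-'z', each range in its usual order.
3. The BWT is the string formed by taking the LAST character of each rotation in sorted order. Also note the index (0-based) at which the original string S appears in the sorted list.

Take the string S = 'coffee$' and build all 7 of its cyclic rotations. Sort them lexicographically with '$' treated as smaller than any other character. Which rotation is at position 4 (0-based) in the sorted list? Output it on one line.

Answer: fee$cof

Derivation:
All 7 rotations (rotation i = S[i:]+S[:i]):
  rot[0] = coffee$
  rot[1] = offee$c
  rot[2] = ffee$co
  rot[3] = fee$cof
  rot[4] = ee$coff
  rot[5] = e$coffe
  rot[6] = $coffee
Sorted (with $ < everything):
  sorted[0] = $coffee
  sorted[1] = coffee$
  sorted[2] = e$coffe
  sorted[3] = ee$coff
  sorted[4] = fee$cof
  sorted[5] = ffee$co
  sorted[6] = offee$c
sorted[4] = fee$cof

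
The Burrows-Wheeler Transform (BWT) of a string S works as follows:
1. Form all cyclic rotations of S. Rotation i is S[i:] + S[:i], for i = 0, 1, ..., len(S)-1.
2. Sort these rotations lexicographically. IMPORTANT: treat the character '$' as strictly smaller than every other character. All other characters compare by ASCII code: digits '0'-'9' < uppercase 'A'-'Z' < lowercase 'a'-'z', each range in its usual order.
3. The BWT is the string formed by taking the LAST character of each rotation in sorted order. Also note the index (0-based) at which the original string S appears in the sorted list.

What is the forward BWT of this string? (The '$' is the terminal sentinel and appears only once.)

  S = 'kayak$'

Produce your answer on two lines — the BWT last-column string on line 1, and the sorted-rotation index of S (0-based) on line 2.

All 6 rotations (rotation i = S[i:]+S[:i]):
  rot[0] = kayak$
  rot[1] = ayak$k
  rot[2] = yak$ka
  rot[3] = ak$kay
  rot[4] = k$kaya
  rot[5] = $kayak
Sorted (with $ < everything):
  sorted[0] = $kayak  (last char: 'k')
  sorted[1] = ak$kay  (last char: 'y')
  sorted[2] = ayak$k  (last char: 'k')
  sorted[3] = k$kaya  (last char: 'a')
  sorted[4] = kayak$  (last char: '$')
  sorted[5] = yak$ka  (last char: 'a')
Last column: kyka$a
Original string S is at sorted index 4

Answer: kyka$a
4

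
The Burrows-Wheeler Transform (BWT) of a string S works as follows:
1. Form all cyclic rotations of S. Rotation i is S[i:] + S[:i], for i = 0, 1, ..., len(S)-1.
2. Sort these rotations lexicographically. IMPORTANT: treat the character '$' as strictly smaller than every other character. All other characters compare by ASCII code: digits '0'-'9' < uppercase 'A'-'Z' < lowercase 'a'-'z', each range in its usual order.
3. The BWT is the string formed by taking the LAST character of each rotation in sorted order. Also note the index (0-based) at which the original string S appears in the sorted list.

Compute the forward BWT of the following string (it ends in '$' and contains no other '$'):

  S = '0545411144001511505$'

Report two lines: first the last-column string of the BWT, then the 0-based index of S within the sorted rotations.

All 20 rotations (rotation i = S[i:]+S[:i]):
  rot[0] = 0545411144001511505$
  rot[1] = 545411144001511505$0
  rot[2] = 45411144001511505$05
  rot[3] = 5411144001511505$054
  rot[4] = 411144001511505$0545
  rot[5] = 11144001511505$05454
  rot[6] = 1144001511505$054541
  rot[7] = 144001511505$0545411
  rot[8] = 44001511505$05454111
  rot[9] = 4001511505$054541114
  rot[10] = 001511505$0545411144
  rot[11] = 01511505$05454111440
  rot[12] = 1511505$054541114400
  rot[13] = 511505$0545411144001
  rot[14] = 11505$05454111440015
  rot[15] = 1505$054541114400151
  rot[16] = 505$0545411144001511
  rot[17] = 05$05454111440015115
  rot[18] = 5$054541114400151150
  rot[19] = $0545411144001511505
Sorted (with $ < everything):
  sorted[0] = $0545411144001511505  (last char: '5')
  sorted[1] = 001511505$0545411144  (last char: '4')
  sorted[2] = 01511505$05454111440  (last char: '0')
  sorted[3] = 05$05454111440015115  (last char: '5')
  sorted[4] = 0545411144001511505$  (last char: '$')
  sorted[5] = 11144001511505$05454  (last char: '4')
  sorted[6] = 1144001511505$054541  (last char: '1')
  sorted[7] = 11505$05454111440015  (last char: '5')
  sorted[8] = 144001511505$0545411  (last char: '1')
  sorted[9] = 1505$054541114400151  (last char: '1')
  sorted[10] = 1511505$054541114400  (last char: '0')
  sorted[11] = 4001511505$054541114  (last char: '4')
  sorted[12] = 411144001511505$0545  (last char: '5')
  sorted[13] = 44001511505$05454111  (last char: '1')
  sorted[14] = 45411144001511505$05  (last char: '5')
  sorted[15] = 5$054541114400151150  (last char: '0')
  sorted[16] = 505$0545411144001511  (last char: '1')
  sorted[17] = 511505$0545411144001  (last char: '1')
  sorted[18] = 5411144001511505$054  (last char: '4')
  sorted[19] = 545411144001511505$0  (last char: '0')
Last column: 5405$415110451501140
Original string S is at sorted index 4

Answer: 5405$415110451501140
4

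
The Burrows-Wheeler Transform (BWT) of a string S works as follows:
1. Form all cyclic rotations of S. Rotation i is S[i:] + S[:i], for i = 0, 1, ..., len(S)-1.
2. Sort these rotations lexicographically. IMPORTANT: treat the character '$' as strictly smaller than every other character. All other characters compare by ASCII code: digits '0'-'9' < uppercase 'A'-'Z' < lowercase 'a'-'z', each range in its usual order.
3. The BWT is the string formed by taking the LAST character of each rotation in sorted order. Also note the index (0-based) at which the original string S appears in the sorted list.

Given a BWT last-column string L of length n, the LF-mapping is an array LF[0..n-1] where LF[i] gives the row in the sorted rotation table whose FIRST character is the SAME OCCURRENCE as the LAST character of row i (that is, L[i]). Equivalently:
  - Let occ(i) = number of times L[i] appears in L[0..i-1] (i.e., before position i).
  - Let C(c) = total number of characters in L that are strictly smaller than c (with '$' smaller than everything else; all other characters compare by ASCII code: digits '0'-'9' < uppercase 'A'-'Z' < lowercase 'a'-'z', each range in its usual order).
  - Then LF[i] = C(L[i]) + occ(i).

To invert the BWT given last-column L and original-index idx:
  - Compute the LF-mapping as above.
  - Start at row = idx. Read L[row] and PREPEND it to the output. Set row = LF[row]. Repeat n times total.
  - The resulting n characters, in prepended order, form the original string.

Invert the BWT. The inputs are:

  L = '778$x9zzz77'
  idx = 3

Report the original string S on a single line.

LF mapping: 1 2 5 0 7 6 8 9 10 3 4
Walk LF starting at row 3, prepending L[row]:
  step 1: row=3, L[3]='$', prepend. Next row=LF[3]=0
  step 2: row=0, L[0]='7', prepend. Next row=LF[0]=1
  step 3: row=1, L[1]='7', prepend. Next row=LF[1]=2
  step 4: row=2, L[2]='8', prepend. Next row=LF[2]=5
  step 5: row=5, L[5]='9', prepend. Next row=LF[5]=6
  step 6: row=6, L[6]='z', prepend. Next row=LF[6]=8
  step 7: row=8, L[8]='z', prepend. Next row=LF[8]=10
  step 8: row=10, L[10]='7', prepend. Next row=LF[10]=4
  step 9: row=4, L[4]='x', prepend. Next row=LF[4]=7
  step 10: row=7, L[7]='z', prepend. Next row=LF[7]=9
  step 11: row=9, L[9]='7', prepend. Next row=LF[9]=3
Reversed output: 7zx7zz9877$

Answer: 7zx7zz9877$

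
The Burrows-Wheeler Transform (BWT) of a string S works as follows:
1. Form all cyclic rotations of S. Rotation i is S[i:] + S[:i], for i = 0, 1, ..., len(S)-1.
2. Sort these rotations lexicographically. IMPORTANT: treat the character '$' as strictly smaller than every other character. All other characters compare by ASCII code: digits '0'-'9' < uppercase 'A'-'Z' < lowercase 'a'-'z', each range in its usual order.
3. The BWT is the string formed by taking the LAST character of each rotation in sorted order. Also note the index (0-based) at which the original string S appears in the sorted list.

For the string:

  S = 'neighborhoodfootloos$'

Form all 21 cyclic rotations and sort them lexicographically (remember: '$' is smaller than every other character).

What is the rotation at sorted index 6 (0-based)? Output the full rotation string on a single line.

All 21 rotations (rotation i = S[i:]+S[:i]):
  rot[0] = neighborhoodfootloos$
  rot[1] = eighborhoodfootloos$n
  rot[2] = ighborhoodfootloos$ne
  rot[3] = ghborhoodfootloos$nei
  rot[4] = hborhoodfootloos$neig
  rot[5] = borhoodfootloos$neigh
  rot[6] = orhoodfootloos$neighb
  rot[7] = rhoodfootloos$neighbo
  rot[8] = hoodfootloos$neighbor
  rot[9] = oodfootloos$neighborh
  rot[10] = odfootloos$neighborho
  rot[11] = dfootloos$neighborhoo
  rot[12] = footloos$neighborhood
  rot[13] = ootloos$neighborhoodf
  rot[14] = otloos$neighborhoodfo
  rot[15] = tloos$neighborhoodfoo
  rot[16] = loos$neighborhoodfoot
  rot[17] = oos$neighborhoodfootl
  rot[18] = os$neighborhoodfootlo
  rot[19] = s$neighborhoodfootloo
  rot[20] = $neighborhoodfootloos
Sorted (with $ < everything):
  sorted[0] = $neighborhoodfootloos
  sorted[1] = borhoodfootloos$neigh
  sorted[2] = dfootloos$neighborhoo
  sorted[3] = eighborhoodfootloos$n
  sorted[4] = footloos$neighborhood
  sorted[5] = ghborhoodfootloos$nei
  sorted[6] = hborhoodfootloos$neig
  sorted[7] = hoodfootloos$neighbor
  sorted[8] = ighborhoodfootloos$ne
  sorted[9] = loos$neighborhoodfoot
  sorted[10] = neighborhoodfootloos$
  sorted[11] = odfootloos$neighborho
  sorted[12] = oodfootloos$neighborh
  sorted[13] = oos$neighborhoodfootl
  sorted[14] = ootloos$neighborhoodf
  sorted[15] = orhoodfootloos$neighb
  sorted[16] = os$neighborhoodfootlo
  sorted[17] = otloos$neighborhoodfo
  sorted[18] = rhoodfootloos$neighbo
  sorted[19] = s$neighborhoodfootloo
  sorted[20] = tloos$neighborhoodfoo
sorted[6] = hborhoodfootloos$neig

Answer: hborhoodfootloos$neig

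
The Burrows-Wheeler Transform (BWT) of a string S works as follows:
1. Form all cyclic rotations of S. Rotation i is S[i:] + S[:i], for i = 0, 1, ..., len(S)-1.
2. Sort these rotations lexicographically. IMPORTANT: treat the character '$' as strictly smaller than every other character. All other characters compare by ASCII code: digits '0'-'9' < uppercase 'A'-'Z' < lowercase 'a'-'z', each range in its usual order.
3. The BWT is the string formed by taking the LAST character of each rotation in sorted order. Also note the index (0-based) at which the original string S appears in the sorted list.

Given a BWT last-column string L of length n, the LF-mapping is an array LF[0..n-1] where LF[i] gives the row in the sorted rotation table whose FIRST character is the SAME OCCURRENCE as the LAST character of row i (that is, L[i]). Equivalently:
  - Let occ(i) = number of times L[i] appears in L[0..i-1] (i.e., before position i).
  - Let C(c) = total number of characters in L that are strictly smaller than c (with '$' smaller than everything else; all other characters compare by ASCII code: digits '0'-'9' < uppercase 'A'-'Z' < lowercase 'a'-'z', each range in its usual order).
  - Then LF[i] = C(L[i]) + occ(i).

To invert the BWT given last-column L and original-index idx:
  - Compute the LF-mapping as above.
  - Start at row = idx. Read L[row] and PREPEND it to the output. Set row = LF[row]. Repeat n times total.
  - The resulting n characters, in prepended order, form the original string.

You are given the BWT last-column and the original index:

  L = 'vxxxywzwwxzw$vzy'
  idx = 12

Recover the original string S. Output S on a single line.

LF mapping: 1 7 8 9 11 3 13 4 5 10 14 6 0 2 15 12
Walk LF starting at row 12, prepending L[row]:
  step 1: row=12, L[12]='$', prepend. Next row=LF[12]=0
  step 2: row=0, L[0]='v', prepend. Next row=LF[0]=1
  step 3: row=1, L[1]='x', prepend. Next row=LF[1]=7
  step 4: row=7, L[7]='w', prepend. Next row=LF[7]=4
  step 5: row=4, L[4]='y', prepend. Next row=LF[4]=11
  step 6: row=11, L[11]='w', prepend. Next row=LF[11]=6
  step 7: row=6, L[6]='z', prepend. Next row=LF[6]=13
  step 8: row=13, L[13]='v', prepend. Next row=LF[13]=2
  step 9: row=2, L[2]='x', prepend. Next row=LF[2]=8
  step 10: row=8, L[8]='w', prepend. Next row=LF[8]=5
  step 11: row=5, L[5]='w', prepend. Next row=LF[5]=3
  step 12: row=3, L[3]='x', prepend. Next row=LF[3]=9
  step 13: row=9, L[9]='x', prepend. Next row=LF[9]=10
  step 14: row=10, L[10]='z', prepend. Next row=LF[10]=14
  step 15: row=14, L[14]='z', prepend. Next row=LF[14]=15
  step 16: row=15, L[15]='y', prepend. Next row=LF[15]=12
Reversed output: yzzxxwwxvzwywxv$

Answer: yzzxxwwxvzwywxv$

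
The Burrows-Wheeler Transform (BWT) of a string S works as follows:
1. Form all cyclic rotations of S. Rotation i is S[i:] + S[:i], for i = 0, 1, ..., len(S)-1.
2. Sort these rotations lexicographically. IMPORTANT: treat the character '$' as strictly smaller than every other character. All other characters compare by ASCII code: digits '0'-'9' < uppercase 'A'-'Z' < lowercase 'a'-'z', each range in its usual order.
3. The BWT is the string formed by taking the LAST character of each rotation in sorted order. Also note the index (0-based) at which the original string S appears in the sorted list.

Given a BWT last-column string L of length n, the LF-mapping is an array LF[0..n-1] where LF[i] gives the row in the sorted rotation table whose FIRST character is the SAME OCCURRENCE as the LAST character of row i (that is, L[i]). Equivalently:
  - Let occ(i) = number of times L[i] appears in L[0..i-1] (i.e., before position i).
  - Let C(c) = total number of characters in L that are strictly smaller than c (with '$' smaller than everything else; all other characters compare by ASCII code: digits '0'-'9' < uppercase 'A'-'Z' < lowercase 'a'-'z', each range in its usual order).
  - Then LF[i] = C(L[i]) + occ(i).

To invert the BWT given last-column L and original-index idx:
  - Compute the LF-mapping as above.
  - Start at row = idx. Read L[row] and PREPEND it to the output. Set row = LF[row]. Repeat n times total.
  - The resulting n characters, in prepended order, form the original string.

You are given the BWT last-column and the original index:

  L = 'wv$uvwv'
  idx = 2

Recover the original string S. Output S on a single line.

LF mapping: 5 2 0 1 3 6 4
Walk LF starting at row 2, prepending L[row]:
  step 1: row=2, L[2]='$', prepend. Next row=LF[2]=0
  step 2: row=0, L[0]='w', prepend. Next row=LF[0]=5
  step 3: row=5, L[5]='w', prepend. Next row=LF[5]=6
  step 4: row=6, L[6]='v', prepend. Next row=LF[6]=4
  step 5: row=4, L[4]='v', prepend. Next row=LF[4]=3
  step 6: row=3, L[3]='u', prepend. Next row=LF[3]=1
  step 7: row=1, L[1]='v', prepend. Next row=LF[1]=2
Reversed output: vuvvww$

Answer: vuvvww$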